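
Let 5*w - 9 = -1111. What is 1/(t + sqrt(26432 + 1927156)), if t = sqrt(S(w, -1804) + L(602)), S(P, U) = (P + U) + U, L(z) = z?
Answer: 5/(2*(5*sqrt(488397) + I*sqrt(20165))) ≈ 0.00071428 - 2.9027e-5*I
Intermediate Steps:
w = -1102/5 (w = 9/5 + (1/5)*(-1111) = 9/5 - 1111/5 = -1102/5 ≈ -220.40)
S(P, U) = P + 2*U
t = 2*I*sqrt(20165)/5 (t = sqrt((-1102/5 + 2*(-1804)) + 602) = sqrt((-1102/5 - 3608) + 602) = sqrt(-19142/5 + 602) = sqrt(-16132/5) = 2*I*sqrt(20165)/5 ≈ 56.801*I)
1/(t + sqrt(26432 + 1927156)) = 1/(2*I*sqrt(20165)/5 + sqrt(26432 + 1927156)) = 1/(2*I*sqrt(20165)/5 + sqrt(1953588)) = 1/(2*I*sqrt(20165)/5 + 2*sqrt(488397)) = 1/(2*sqrt(488397) + 2*I*sqrt(20165)/5)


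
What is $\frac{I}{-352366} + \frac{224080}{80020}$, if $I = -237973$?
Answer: $\frac{4900038637}{1409816366} \approx 3.4757$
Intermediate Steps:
$\frac{I}{-352366} + \frac{224080}{80020} = - \frac{237973}{-352366} + \frac{224080}{80020} = \left(-237973\right) \left(- \frac{1}{352366}\right) + 224080 \cdot \frac{1}{80020} = \frac{237973}{352366} + \frac{11204}{4001} = \frac{4900038637}{1409816366}$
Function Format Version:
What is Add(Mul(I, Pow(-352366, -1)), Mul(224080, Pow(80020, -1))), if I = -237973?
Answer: Rational(4900038637, 1409816366) ≈ 3.4757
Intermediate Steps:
Add(Mul(I, Pow(-352366, -1)), Mul(224080, Pow(80020, -1))) = Add(Mul(-237973, Pow(-352366, -1)), Mul(224080, Pow(80020, -1))) = Add(Mul(-237973, Rational(-1, 352366)), Mul(224080, Rational(1, 80020))) = Add(Rational(237973, 352366), Rational(11204, 4001)) = Rational(4900038637, 1409816366)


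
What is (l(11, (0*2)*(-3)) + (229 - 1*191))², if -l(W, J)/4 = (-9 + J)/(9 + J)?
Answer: 1764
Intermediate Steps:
l(W, J) = -4*(-9 + J)/(9 + J)
(l(11, (0*2)*(-3)) + (229 - 1*191))² = (4*(9 - 0*2*(-3))/(9 + (0*2)*(-3)) + (229 - 1*191))² = (4*(9 - 0*(-3))/(9 + 0*(-3)) + (229 - 191))² = (4*(9 - 1*0)/(9 + 0) + 38)² = (4*(9 + 0)/9 + 38)² = (4*(⅑)*9 + 38)² = (4 + 38)² = 42² = 1764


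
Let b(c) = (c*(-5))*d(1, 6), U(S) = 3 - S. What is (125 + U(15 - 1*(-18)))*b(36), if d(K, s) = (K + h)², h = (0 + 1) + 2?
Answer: -273600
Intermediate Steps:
h = 3 (h = 1 + 2 = 3)
d(K, s) = (3 + K)² (d(K, s) = (K + 3)² = (3 + K)²)
b(c) = -80*c (b(c) = (c*(-5))*(3 + 1)² = -5*c*4² = -5*c*16 = -80*c)
(125 + U(15 - 1*(-18)))*b(36) = (125 + (3 - (15 - 1*(-18))))*(-80*36) = (125 + (3 - (15 + 18)))*(-2880) = (125 + (3 - 1*33))*(-2880) = (125 + (3 - 33))*(-2880) = (125 - 30)*(-2880) = 95*(-2880) = -273600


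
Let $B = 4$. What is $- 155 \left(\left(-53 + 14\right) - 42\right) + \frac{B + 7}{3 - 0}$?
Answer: $\frac{37676}{3} \approx 12559.0$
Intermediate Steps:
$- 155 \left(\left(-53 + 14\right) - 42\right) + \frac{B + 7}{3 - 0} = - 155 \left(\left(-53 + 14\right) - 42\right) + \frac{4 + 7}{3 - 0} = - 155 \left(-39 - 42\right) + \frac{11}{3 + \left(5 - 5\right)} = \left(-155\right) \left(-81\right) + \frac{11}{3 + 0} = 12555 + \frac{11}{3} = \frac{37676}{3}$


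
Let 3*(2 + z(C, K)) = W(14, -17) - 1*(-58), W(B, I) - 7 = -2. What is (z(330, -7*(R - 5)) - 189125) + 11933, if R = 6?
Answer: -177173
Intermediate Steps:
W(B, I) = 5 (W(B, I) = 7 - 2 = 5)
z(C, K) = 19 (z(C, K) = -2 + (5 - 1*(-58))/3 = -2 + (5 + 58)/3 = -2 + (⅓)*63 = -2 + 21 = 19)
(z(330, -7*(R - 5)) - 189125) + 11933 = (19 - 189125) + 11933 = -189106 + 11933 = -177173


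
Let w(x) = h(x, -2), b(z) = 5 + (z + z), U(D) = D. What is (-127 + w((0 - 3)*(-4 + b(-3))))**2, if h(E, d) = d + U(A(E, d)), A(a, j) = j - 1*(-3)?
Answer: 16384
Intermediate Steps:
A(a, j) = 3 + j (A(a, j) = j + 3 = 3 + j)
h(E, d) = 3 + 2*d (h(E, d) = d + (3 + d) = 3 + 2*d)
b(z) = 5 + 2*z
w(x) = -1 (w(x) = 3 + 2*(-2) = 3 - 4 = -1)
(-127 + w((0 - 3)*(-4 + b(-3))))**2 = (-127 - 1)**2 = (-128)**2 = 16384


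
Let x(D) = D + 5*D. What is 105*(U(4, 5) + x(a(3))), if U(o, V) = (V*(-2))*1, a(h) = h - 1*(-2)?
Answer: 2100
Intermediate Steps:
a(h) = 2 + h (a(h) = h + 2 = 2 + h)
U(o, V) = -2*V (U(o, V) = -2*V*1 = -2*V)
x(D) = 6*D
105*(U(4, 5) + x(a(3))) = 105*(-2*5 + 6*(2 + 3)) = 105*(-10 + 6*5) = 105*(-10 + 30) = 105*20 = 2100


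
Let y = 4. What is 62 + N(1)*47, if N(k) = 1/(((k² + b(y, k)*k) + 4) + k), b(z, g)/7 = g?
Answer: 853/13 ≈ 65.615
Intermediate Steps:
b(z, g) = 7*g
N(k) = 1/(4 + k + 8*k²) (N(k) = 1/(((k² + (7*k)*k) + 4) + k) = 1/(((k² + 7*k²) + 4) + k) = 1/((8*k² + 4) + k) = 1/((4 + 8*k²) + k) = 1/(4 + k + 8*k²))
62 + N(1)*47 = 62 + 47/(4 + 1 + 8*1²) = 62 + 47/(4 + 1 + 8*1) = 62 + 47/(4 + 1 + 8) = 62 + 47/13 = 853/13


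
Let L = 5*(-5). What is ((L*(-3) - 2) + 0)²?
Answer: 5329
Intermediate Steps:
L = -25
((L*(-3) - 2) + 0)² = ((-25*(-3) - 2) + 0)² = ((75 - 2) + 0)² = (73 + 0)² = 73² = 5329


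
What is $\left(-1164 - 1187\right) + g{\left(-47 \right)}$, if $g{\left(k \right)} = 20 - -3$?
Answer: $-2328$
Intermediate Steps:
$g{\left(k \right)} = 23$ ($g{\left(k \right)} = 20 + 3 = 23$)
$\left(-1164 - 1187\right) + g{\left(-47 \right)} = \left(-1164 - 1187\right) + 23 = -2351 + 23 = -2328$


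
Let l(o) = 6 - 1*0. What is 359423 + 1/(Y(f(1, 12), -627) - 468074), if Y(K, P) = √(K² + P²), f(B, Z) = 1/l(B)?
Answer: 2834892680212430029/7887343548491 - 6*√14152645/7887343548491 ≈ 3.5942e+5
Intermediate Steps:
l(o) = 6 (l(o) = 6 + 0 = 6)
f(B, Z) = ⅙ (f(B, Z) = 1/6 = ⅙)
359423 + 1/(Y(f(1, 12), -627) - 468074) = 359423 + 1/(√((⅙)² + (-627)²) - 468074) = 359423 + 1/(√(1/36 + 393129) - 468074) = 359423 + 1/(√(14152645/36) - 468074) = 359423 + 1/(√14152645/6 - 468074) = 359423 + 1/(-468074 + √14152645/6)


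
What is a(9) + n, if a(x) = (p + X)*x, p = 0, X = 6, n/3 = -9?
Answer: 27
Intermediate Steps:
n = -27 (n = 3*(-9) = -27)
a(x) = 6*x (a(x) = (0 + 6)*x = 6*x)
a(9) + n = 6*9 - 27 = 54 - 27 = 27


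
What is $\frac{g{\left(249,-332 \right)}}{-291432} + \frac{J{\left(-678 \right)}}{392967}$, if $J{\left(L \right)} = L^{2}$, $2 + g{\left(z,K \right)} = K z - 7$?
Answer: $\frac{6165035561}{4241598472} \approx 1.4535$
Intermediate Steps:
$g{\left(z,K \right)} = -9 + K z$ ($g{\left(z,K \right)} = -2 + \left(K z - 7\right) = -2 + \left(-7 + K z\right) = -9 + K z$)
$\frac{g{\left(249,-332 \right)}}{-291432} + \frac{J{\left(-678 \right)}}{392967} = \frac{-9 - 82668}{-291432} + \frac{\left(-678\right)^{2}}{392967} = \left(-9 - 82668\right) \left(- \frac{1}{291432}\right) + 459684 \cdot \frac{1}{392967} = \left(-82677\right) \left(- \frac{1}{291432}\right) + \frac{51076}{43663} = \frac{27559}{97144} + \frac{51076}{43663} = \frac{6165035561}{4241598472}$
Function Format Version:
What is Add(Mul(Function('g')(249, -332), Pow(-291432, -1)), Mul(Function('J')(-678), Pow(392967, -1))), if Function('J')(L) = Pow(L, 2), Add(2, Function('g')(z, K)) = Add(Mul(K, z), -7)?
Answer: Rational(6165035561, 4241598472) ≈ 1.4535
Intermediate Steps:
Function('g')(z, K) = Add(-9, Mul(K, z)) (Function('g')(z, K) = Add(-2, Add(Mul(K, z), -7)) = Add(-2, Add(-7, Mul(K, z))) = Add(-9, Mul(K, z)))
Add(Mul(Function('g')(249, -332), Pow(-291432, -1)), Mul(Function('J')(-678), Pow(392967, -1))) = Add(Mul(Add(-9, Mul(-332, 249)), Pow(-291432, -1)), Mul(Pow(-678, 2), Pow(392967, -1))) = Add(Mul(Add(-9, -82668), Rational(-1, 291432)), Mul(459684, Rational(1, 392967))) = Add(Mul(-82677, Rational(-1, 291432)), Rational(51076, 43663)) = Add(Rational(27559, 97144), Rational(51076, 43663)) = Rational(6165035561, 4241598472)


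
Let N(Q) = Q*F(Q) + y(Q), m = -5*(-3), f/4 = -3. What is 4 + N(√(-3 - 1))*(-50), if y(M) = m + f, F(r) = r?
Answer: 54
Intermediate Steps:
f = -12 (f = 4*(-3) = -12)
m = 15
y(M) = 3 (y(M) = 15 - 12 = 3)
N(Q) = 3 + Q² (N(Q) = Q*Q + 3 = Q² + 3 = 3 + Q²)
4 + N(√(-3 - 1))*(-50) = 4 + (3 + (√(-3 - 1))²)*(-50) = 4 + (3 + (√(-4))²)*(-50) = 4 + (3 + (2*I)²)*(-50) = 4 + (3 - 4)*(-50) = 4 - 1*(-50) = 4 + 50 = 54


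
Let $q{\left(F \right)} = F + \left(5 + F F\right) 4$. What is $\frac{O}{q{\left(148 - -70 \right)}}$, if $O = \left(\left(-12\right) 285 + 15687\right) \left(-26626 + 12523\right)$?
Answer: $- \frac{173001501}{190334} \approx -908.94$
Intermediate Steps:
$q{\left(F \right)} = 20 + F + 4 F^{2}$ ($q{\left(F \right)} = F + \left(5 + F^{2}\right) 4 = F + \left(20 + 4 F^{2}\right) = 20 + F + 4 F^{2}$)
$O = -173001501$ ($O = \left(-3420 + 15687\right) \left(-14103\right) = 12267 \left(-14103\right) = -173001501$)
$\frac{O}{q{\left(148 - -70 \right)}} = - \frac{173001501}{20 + \left(148 - -70\right) + 4 \left(148 - -70\right)^{2}} = - \frac{173001501}{20 + \left(148 + 70\right) + 4 \left(148 + 70\right)^{2}} = - \frac{173001501}{20 + 218 + 4 \cdot 218^{2}} = - \frac{173001501}{20 + 218 + 4 \cdot 47524} = - \frac{173001501}{20 + 218 + 190096} = - \frac{173001501}{190334}$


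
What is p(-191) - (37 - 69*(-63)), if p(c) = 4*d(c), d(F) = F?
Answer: -5148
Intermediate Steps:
p(c) = 4*c
p(-191) - (37 - 69*(-63)) = 4*(-191) - (37 - 69*(-63)) = -764 - (37 + 4347) = -764 - 1*4384 = -764 - 4384 = -5148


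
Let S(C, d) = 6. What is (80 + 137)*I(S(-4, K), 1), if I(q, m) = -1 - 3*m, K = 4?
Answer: -868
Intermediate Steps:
(80 + 137)*I(S(-4, K), 1) = (80 + 137)*(-1 - 3*1) = 217*(-1 - 3) = 217*(-4) = -868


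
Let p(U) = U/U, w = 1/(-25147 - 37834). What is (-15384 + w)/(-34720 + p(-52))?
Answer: 968899705/2186637339 ≈ 0.44310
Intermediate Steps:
w = -1/62981 (w = 1/(-62981) = -1/62981 ≈ -1.5878e-5)
p(U) = 1
(-15384 + w)/(-34720 + p(-52)) = (-15384 - 1/62981)/(-34720 + 1) = -968899705/62981/(-34719) = -968899705/62981*(-1/34719) = 968899705/2186637339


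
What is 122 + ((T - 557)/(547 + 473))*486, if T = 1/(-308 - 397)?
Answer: -2864311/19975 ≈ -143.39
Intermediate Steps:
T = -1/705 (T = 1/(-705) = -1/705 ≈ -0.0014184)
122 + ((T - 557)/(547 + 473))*486 = 122 + ((-1/705 - 557)/(547 + 473))*486 = 122 - 392686/705/1020*486 = 122 - 392686/705*1/1020*486 = 122 - 196343/359550*486 = 122 - 5301261/19975 = -2864311/19975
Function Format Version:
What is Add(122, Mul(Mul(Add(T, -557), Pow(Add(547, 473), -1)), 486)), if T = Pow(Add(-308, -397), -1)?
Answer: Rational(-2864311, 19975) ≈ -143.39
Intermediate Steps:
T = Rational(-1, 705) (T = Pow(-705, -1) = Rational(-1, 705) ≈ -0.0014184)
Add(122, Mul(Mul(Add(T, -557), Pow(Add(547, 473), -1)), 486)) = Add(122, Mul(Mul(Add(Rational(-1, 705), -557), Pow(Add(547, 473), -1)), 486)) = Add(122, Mul(Mul(Rational(-392686, 705), Pow(1020, -1)), 486)) = Add(122, Mul(Mul(Rational(-392686, 705), Rational(1, 1020)), 486)) = Add(122, Mul(Rational(-196343, 359550), 486)) = Add(122, Rational(-5301261, 19975)) = Rational(-2864311, 19975)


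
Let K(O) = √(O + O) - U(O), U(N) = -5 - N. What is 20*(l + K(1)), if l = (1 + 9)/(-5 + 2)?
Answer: 160/3 + 20*√2 ≈ 81.618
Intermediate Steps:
l = -10/3 (l = 10/(-3) = 10*(-⅓) = -10/3 ≈ -3.3333)
K(O) = 5 + O + √2*√O (K(O) = √(O + O) - (-5 - O) = √(2*O) + (5 + O) = √2*√O + (5 + O) = 5 + O + √2*√O)
20*(l + K(1)) = 20*(-10/3 + (5 + 1 + √2*√1)) = 20*(-10/3 + (5 + 1 + √2*1)) = 20*(-10/3 + (5 + 1 + √2)) = 20*(-10/3 + (6 + √2)) = 20*(8/3 + √2) = 160/3 + 20*√2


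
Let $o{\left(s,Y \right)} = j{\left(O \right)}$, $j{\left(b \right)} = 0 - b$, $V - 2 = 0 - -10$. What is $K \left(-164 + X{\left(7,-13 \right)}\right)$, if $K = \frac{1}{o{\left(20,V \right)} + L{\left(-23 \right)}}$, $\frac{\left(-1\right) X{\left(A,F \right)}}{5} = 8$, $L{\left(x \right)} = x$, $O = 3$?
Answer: $\frac{102}{13} \approx 7.8462$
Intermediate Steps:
$V = 12$ ($V = 2 + \left(0 - -10\right) = 2 + \left(0 + 10\right) = 2 + 10 = 12$)
$X{\left(A,F \right)} = -40$ ($X{\left(A,F \right)} = \left(-5\right) 8 = -40$)
$j{\left(b \right)} = - b$
$o{\left(s,Y \right)} = -3$ ($o{\left(s,Y \right)} = \left(-1\right) 3 = -3$)
$K = - \frac{1}{26}$ ($K = \frac{1}{-3 - 23} = \frac{1}{-26} = - \frac{1}{26} \approx -0.038462$)
$K \left(-164 + X{\left(7,-13 \right)}\right) = - \frac{-164 - 40}{26} = \left(- \frac{1}{26}\right) \left(-204\right) = \frac{102}{13}$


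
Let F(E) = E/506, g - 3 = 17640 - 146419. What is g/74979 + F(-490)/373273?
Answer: -12161375143399/7080871975551 ≈ -1.7175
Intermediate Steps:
g = -128776 (g = 3 + (17640 - 146419) = 3 - 128779 = -128776)
F(E) = E/506 (F(E) = E*(1/506) = E/506)
g/74979 + F(-490)/373273 = -128776/74979 + ((1/506)*(-490))/373273 = -128776*1/74979 - 245/253*1/373273 = -128776/74979 - 245/94438069 = -12161375143399/7080871975551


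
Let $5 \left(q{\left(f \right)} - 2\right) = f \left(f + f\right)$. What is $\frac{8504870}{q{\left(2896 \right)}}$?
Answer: $\frac{21262175}{8386821} \approx 2.5352$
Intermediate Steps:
$q{\left(f \right)} = 2 + \frac{2 f^{2}}{5}$ ($q{\left(f \right)} = 2 + \frac{f \left(f + f\right)}{5} = 2 + \frac{f 2 f}{5} = 2 + \frac{2 f^{2}}{5}$)
$\frac{8504870}{q{\left(2896 \right)}} = \frac{8504870}{2 + \frac{2 \cdot 2896^{2}}{5}} = \frac{8504870}{2 + \frac{2}{5} \cdot 8386816} = \frac{8504870}{2 + \frac{16773632}{5}} = \frac{8504870}{\frac{16773642}{5}} = 8504870 \cdot \frac{5}{16773642} = \frac{21262175}{8386821}$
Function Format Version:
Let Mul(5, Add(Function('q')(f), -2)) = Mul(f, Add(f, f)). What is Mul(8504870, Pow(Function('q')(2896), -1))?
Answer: Rational(21262175, 8386821) ≈ 2.5352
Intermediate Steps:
Function('q')(f) = Add(2, Mul(Rational(2, 5), Pow(f, 2))) (Function('q')(f) = Add(2, Mul(Rational(1, 5), Mul(f, Add(f, f)))) = Add(2, Mul(Rational(1, 5), Mul(f, Mul(2, f)))) = Add(2, Mul(Rational(1, 5), Mul(2, Pow(f, 2)))) = Add(2, Mul(Rational(2, 5), Pow(f, 2))))
Mul(8504870, Pow(Function('q')(2896), -1)) = Mul(8504870, Pow(Add(2, Mul(Rational(2, 5), Pow(2896, 2))), -1)) = Mul(8504870, Pow(Add(2, Mul(Rational(2, 5), 8386816)), -1)) = Mul(8504870, Pow(Add(2, Rational(16773632, 5)), -1)) = Mul(8504870, Pow(Rational(16773642, 5), -1)) = Mul(8504870, Rational(5, 16773642)) = Rational(21262175, 8386821)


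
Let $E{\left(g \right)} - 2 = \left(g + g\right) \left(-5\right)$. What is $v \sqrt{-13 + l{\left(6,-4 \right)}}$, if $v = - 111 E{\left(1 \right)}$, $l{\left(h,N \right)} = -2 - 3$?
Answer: $2664 i \sqrt{2} \approx 3767.5 i$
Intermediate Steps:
$l{\left(h,N \right)} = -5$ ($l{\left(h,N \right)} = -2 - 3 = -5$)
$E{\left(g \right)} = 2 - 10 g$ ($E{\left(g \right)} = 2 + \left(g + g\right) \left(-5\right) = 2 + 2 g \left(-5\right) = 2 - 10 g$)
$v = 888$ ($v = - 111 \left(2 - 10\right) = \left(-111\right) \left(-8\right) = 888$)
$v \sqrt{-13 + l{\left(6,-4 \right)}} = 888 \sqrt{-13 - 5} = 888 \sqrt{-18} = 888 \cdot 3 i \sqrt{2} = 2664 i \sqrt{2}$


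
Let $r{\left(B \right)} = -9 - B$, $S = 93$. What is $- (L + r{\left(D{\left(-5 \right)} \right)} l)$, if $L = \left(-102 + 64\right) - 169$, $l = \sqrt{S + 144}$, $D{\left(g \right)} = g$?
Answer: $207 + 4 \sqrt{237} \approx 268.58$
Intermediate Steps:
$l = \sqrt{237}$ ($l = \sqrt{93 + 144} = \sqrt{237} \approx 15.395$)
$L = -207$ ($L = -38 - 169 = -207$)
$- (L + r{\left(D{\left(-5 \right)} \right)} l) = - (-207 + \left(-9 - -5\right) \sqrt{237}) = - (-207 + \left(-9 + 5\right) \sqrt{237}) = - (-207 - 4 \sqrt{237}) = 207 + 4 \sqrt{237}$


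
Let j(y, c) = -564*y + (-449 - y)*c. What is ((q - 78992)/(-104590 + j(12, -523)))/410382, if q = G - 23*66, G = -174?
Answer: -40342/26622506295 ≈ -1.5153e-6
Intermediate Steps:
q = -1692 (q = -174 - 23*66 = -174 - 1518 = -1692)
j(y, c) = -564*y + c*(-449 - y)
((q - 78992)/(-104590 + j(12, -523)))/410382 = ((-1692 - 78992)/(-104590 + (-564*12 - 449*(-523) - 1*(-523)*12)))/410382 = -80684/(-104590 + (-6768 + 234827 + 6276))*(1/410382) = -80684/(-104590 + 234335)*(1/410382) = -80684/129745*(1/410382) = -80684*1/129745*(1/410382) = -80684/129745*1/410382 = -40342/26622506295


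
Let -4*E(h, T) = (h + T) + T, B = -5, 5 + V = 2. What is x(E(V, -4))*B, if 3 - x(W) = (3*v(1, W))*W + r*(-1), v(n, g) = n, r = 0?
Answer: 105/4 ≈ 26.250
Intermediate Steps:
V = -3 (V = -5 + 2 = -3)
E(h, T) = -T/2 - h/4 (E(h, T) = -((h + T) + T)/4 = -((T + h) + T)/4 = -(h + 2*T)/4 = -T/2 - h/4)
x(W) = 3 - 3*W (x(W) = 3 - ((3*1)*W + 0*(-1)) = 3 - (3*W + 0) = 3 - 3*W)
x(E(V, -4))*B = (3 - 3*(-½*(-4) - ¼*(-3)))*(-5) = (3 - 3*(2 + ¾))*(-5) = (3 - 3*11/4)*(-5) = (3 - 33/4)*(-5) = -21/4*(-5) = 105/4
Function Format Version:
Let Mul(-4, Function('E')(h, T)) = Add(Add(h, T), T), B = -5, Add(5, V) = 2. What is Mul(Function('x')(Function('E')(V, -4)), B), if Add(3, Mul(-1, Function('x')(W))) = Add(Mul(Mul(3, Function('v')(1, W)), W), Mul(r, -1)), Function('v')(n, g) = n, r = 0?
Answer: Rational(105, 4) ≈ 26.250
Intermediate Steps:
V = -3 (V = Add(-5, 2) = -3)
Function('E')(h, T) = Add(Mul(Rational(-1, 2), T), Mul(Rational(-1, 4), h)) (Function('E')(h, T) = Mul(Rational(-1, 4), Add(Add(h, T), T)) = Mul(Rational(-1, 4), Add(Add(T, h), T)) = Mul(Rational(-1, 4), Add(h, Mul(2, T))) = Add(Mul(Rational(-1, 2), T), Mul(Rational(-1, 4), h)))
Function('x')(W) = Add(3, Mul(-3, W)) (Function('x')(W) = Add(3, Mul(-1, Add(Mul(Mul(3, 1), W), Mul(0, -1)))) = Add(3, Mul(-1, Add(Mul(3, W), 0))) = Add(3, Mul(-1, Mul(3, W))) = Add(3, Mul(-3, W)))
Mul(Function('x')(Function('E')(V, -4)), B) = Mul(Add(3, Mul(-3, Add(Mul(Rational(-1, 2), -4), Mul(Rational(-1, 4), -3)))), -5) = Mul(Add(3, Mul(-3, Add(2, Rational(3, 4)))), -5) = Mul(Add(3, Mul(-3, Rational(11, 4))), -5) = Mul(Add(3, Rational(-33, 4)), -5) = Mul(Rational(-21, 4), -5) = Rational(105, 4)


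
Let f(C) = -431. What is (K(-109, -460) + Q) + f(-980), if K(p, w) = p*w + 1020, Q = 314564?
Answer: 365293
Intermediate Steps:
K(p, w) = 1020 + p*w
(K(-109, -460) + Q) + f(-980) = ((1020 - 109*(-460)) + 314564) - 431 = ((1020 + 50140) + 314564) - 431 = (51160 + 314564) - 431 = 365724 - 431 = 365293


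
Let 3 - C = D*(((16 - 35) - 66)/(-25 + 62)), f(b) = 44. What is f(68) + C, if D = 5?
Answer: 2164/37 ≈ 58.487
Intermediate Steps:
C = 536/37 (C = 3 - 5*((16 - 35) - 66)/(-25 + 62) = 3 - 5*(-19 - 66)/37 = 3 - 5*(-85*1/37) = 3 - 5*(-85)/37 = 3 - 1*(-425/37) = 3 + 425/37 = 536/37 ≈ 14.486)
f(68) + C = 44 + 536/37 = 2164/37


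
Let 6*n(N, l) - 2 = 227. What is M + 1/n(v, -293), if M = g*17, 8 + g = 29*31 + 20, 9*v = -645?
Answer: 3546529/229 ≈ 15487.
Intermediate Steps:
v = -215/3 (v = (⅑)*(-645) = -215/3 ≈ -71.667)
n(N, l) = 229/6 (n(N, l) = ⅓ + (⅙)*227 = ⅓ + 227/6 = 229/6)
g = 911 (g = -8 + (29*31 + 20) = -8 + (899 + 20) = -8 + 919 = 911)
M = 15487 (M = 911*17 = 15487)
M + 1/n(v, -293) = 15487 + 1/(229/6) = 15487 + 6/229 = 3546529/229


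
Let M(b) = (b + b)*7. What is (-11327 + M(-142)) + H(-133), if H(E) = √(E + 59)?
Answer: -13315 + I*√74 ≈ -13315.0 + 8.6023*I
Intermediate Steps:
H(E) = √(59 + E)
M(b) = 14*b (M(b) = (2*b)*7 = 14*b)
(-11327 + M(-142)) + H(-133) = (-11327 + 14*(-142)) + √(59 - 133) = (-11327 - 1988) + √(-74) = -13315 + I*√74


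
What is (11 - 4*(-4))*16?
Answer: 432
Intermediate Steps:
(11 - 4*(-4))*16 = (11 + 16)*16 = 27*16 = 432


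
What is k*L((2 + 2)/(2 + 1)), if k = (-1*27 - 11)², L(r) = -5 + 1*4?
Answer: -1444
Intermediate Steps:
L(r) = -1 (L(r) = -5 + 4 = -1)
k = 1444 (k = (-27 - 11)² = (-38)² = 1444)
k*L((2 + 2)/(2 + 1)) = 1444*(-1) = -1444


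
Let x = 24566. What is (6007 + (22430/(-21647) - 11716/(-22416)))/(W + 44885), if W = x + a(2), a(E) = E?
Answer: 728645602859/8425328705964 ≈ 0.086483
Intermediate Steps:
W = 24568 (W = 24566 + 2 = 24568)
(6007 + (22430/(-21647) - 11716/(-22416)))/(W + 44885) = (6007 + (22430/(-21647) - 11716/(-22416)))/(24568 + 44885) = (6007 + (22430*(-1/21647) - 11716*(-1/22416)))/69453 = (6007 + (-22430/21647 + 2929/5604))*(1/69453) = (6007 - 62293657/121309788)*(1/69453) = (728645602859/121309788)*(1/69453) = 728645602859/8425328705964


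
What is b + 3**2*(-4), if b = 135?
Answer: 99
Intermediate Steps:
b + 3**2*(-4) = 135 + 3**2*(-4) = 135 + 9*(-4) = 135 - 36 = 99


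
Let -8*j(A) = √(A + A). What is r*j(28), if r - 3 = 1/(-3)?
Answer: -2*√14/3 ≈ -2.4944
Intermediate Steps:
j(A) = -√2*√A/8 (j(A) = -√(A + A)/8 = -√2*√A/8)
r = 8/3 (r = 3 + 1/(-3) = 3 - ⅓ = 8/3 ≈ 2.6667)
r*j(28) = 8*(-√2*√28/8)/3 = 8*(-√2*2*√7/8)/3 = 8*(-√14/4)/3 = -2*√14/3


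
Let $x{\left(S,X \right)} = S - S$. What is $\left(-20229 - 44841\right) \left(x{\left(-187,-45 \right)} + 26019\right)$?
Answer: $-1693056330$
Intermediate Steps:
$x{\left(S,X \right)} = 0$
$\left(-20229 - 44841\right) \left(x{\left(-187,-45 \right)} + 26019\right) = \left(-20229 - 44841\right) \left(0 + 26019\right) = \left(-65070\right) 26019 = -1693056330$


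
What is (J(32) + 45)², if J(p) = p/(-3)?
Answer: 10609/9 ≈ 1178.8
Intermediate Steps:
J(p) = -p/3 (J(p) = p*(-⅓) = -p/3)
(J(32) + 45)² = (-⅓*32 + 45)² = (-32/3 + 45)² = (103/3)² = 10609/9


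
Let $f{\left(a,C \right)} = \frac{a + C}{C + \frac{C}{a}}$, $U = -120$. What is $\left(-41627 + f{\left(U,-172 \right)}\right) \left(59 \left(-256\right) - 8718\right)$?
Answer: $\frac{118000115846}{119} \approx 9.916 \cdot 10^{8}$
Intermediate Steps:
$f{\left(a,C \right)} = \frac{C + a}{C + \frac{C}{a}}$
$\left(-41627 + f{\left(U,-172 \right)}\right) \left(59 \left(-256\right) - 8718\right) = \left(-41627 - \frac{120 \left(-172 - 120\right)}{\left(-172\right) \left(1 - 120\right)}\right) \left(59 \left(-256\right) - 8718\right) = \left(-41627 - \left(- \frac{30}{43}\right) \frac{1}{-119} \left(-292\right)\right) \left(-15104 - 8718\right) = \left(-41627 - \left(- \frac{30}{43}\right) \left(- \frac{1}{119}\right) \left(-292\right)\right) \left(-23822\right) = \left(-41627 + \frac{8760}{5117}\right) \left(-23822\right) = \left(- \frac{212996599}{5117}\right) \left(-23822\right) = \frac{118000115846}{119}$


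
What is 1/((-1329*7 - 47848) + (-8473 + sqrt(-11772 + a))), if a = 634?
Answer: -32812/2153260257 - I*sqrt(11138)/4306520514 ≈ -1.5238e-5 - 2.4506e-8*I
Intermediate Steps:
1/((-1329*7 - 47848) + (-8473 + sqrt(-11772 + a))) = 1/((-1329*7 - 47848) + (-8473 + sqrt(-11772 + 634))) = 1/((-9303 - 47848) + (-8473 + sqrt(-11138))) = 1/(-57151 + (-8473 + I*sqrt(11138))) = 1/(-65624 + I*sqrt(11138))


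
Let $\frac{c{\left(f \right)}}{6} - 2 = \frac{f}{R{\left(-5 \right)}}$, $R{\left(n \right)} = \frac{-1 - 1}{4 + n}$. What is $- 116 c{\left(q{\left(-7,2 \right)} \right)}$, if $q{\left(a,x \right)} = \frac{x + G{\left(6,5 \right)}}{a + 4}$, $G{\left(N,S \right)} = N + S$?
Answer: $116$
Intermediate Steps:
$R{\left(n \right)} = - \frac{2}{4 + n}$
$q{\left(a,x \right)} = \frac{11 + x}{4 + a}$ ($q{\left(a,x \right)} = \frac{x + \left(6 + 5\right)}{a + 4} = \frac{x + 11}{4 + a} = \frac{11 + x}{4 + a}$)
$c{\left(f \right)} = 12 + 3 f$ ($c{\left(f \right)} = 12 + 6 \frac{f}{\left(-2\right) \frac{1}{4 - 5}} = 12 + 6 \frac{f}{\left(-2\right) \frac{1}{-1}} = 12 + 6 \frac{f}{\left(-2\right) \left(-1\right)} = 12 + 6 \frac{f}{2} = 12 + 3 f$)
$- 116 c{\left(q{\left(-7,2 \right)} \right)} = - 116 \left(12 + 3 \frac{11 + 2}{4 - 7}\right) = - 116 \left(12 + 3 \frac{1}{-3} \cdot 13\right) = - 116 \left(12 + 3 \left(\left(- \frac{1}{3}\right) 13\right)\right) = - 116 \left(12 + 3 \left(- \frac{13}{3}\right)\right) = - 116 \left(12 - 13\right) = \left(-116\right) \left(-1\right) = 116$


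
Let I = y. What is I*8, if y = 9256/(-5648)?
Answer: -4628/353 ≈ -13.110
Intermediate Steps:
y = -1157/706 (y = 9256*(-1/5648) = -1157/706 ≈ -1.6388)
I = -1157/706 ≈ -1.6388
I*8 = -1157/706*8 = -4628/353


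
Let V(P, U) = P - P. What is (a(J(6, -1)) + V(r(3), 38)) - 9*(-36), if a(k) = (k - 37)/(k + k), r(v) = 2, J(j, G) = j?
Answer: 3857/12 ≈ 321.42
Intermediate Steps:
V(P, U) = 0
a(k) = (-37 + k)/(2*k) (a(k) = (-37 + k)/((2*k)) = (-37 + k)*(1/(2*k)) = (-37 + k)/(2*k))
(a(J(6, -1)) + V(r(3), 38)) - 9*(-36) = ((½)*(-37 + 6)/6 + 0) - 9*(-36) = ((½)*(⅙)*(-31) + 0) + 324 = (-31/12 + 0) + 324 = -31/12 + 324 = 3857/12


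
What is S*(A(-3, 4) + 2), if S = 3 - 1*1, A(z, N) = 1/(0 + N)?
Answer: 9/2 ≈ 4.5000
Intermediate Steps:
A(z, N) = 1/N
S = 2 (S = 3 - 1 = 2)
S*(A(-3, 4) + 2) = 2*(1/4 + 2) = 2*(¼ + 2) = 2*(9/4) = 9/2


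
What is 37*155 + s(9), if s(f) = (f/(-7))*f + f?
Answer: 40127/7 ≈ 5732.4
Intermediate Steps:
s(f) = f - f²/7 (s(f) = (f*(-⅐))*f + f = (-f/7)*f + f = -f²/7 + f = f - f²/7)
37*155 + s(9) = 37*155 + (⅐)*9*(7 - 1*9) = 5735 + (⅐)*9*(7 - 9) = 5735 + (⅐)*9*(-2) = 5735 - 18/7 = 40127/7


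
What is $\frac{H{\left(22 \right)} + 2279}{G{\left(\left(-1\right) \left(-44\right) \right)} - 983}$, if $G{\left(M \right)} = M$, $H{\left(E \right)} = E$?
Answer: $- \frac{767}{313} \approx -2.4505$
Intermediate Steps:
$\frac{H{\left(22 \right)} + 2279}{G{\left(\left(-1\right) \left(-44\right) \right)} - 983} = \frac{22 + 2279}{\left(-1\right) \left(-44\right) - 983} = \frac{2301}{44 - 983} = \frac{2301}{-939} = 2301 \left(- \frac{1}{939}\right) = - \frac{767}{313}$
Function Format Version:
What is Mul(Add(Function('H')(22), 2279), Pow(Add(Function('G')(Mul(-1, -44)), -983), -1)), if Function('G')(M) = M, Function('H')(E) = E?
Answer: Rational(-767, 313) ≈ -2.4505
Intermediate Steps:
Mul(Add(Function('H')(22), 2279), Pow(Add(Function('G')(Mul(-1, -44)), -983), -1)) = Mul(Add(22, 2279), Pow(Add(Mul(-1, -44), -983), -1)) = Mul(2301, Pow(Add(44, -983), -1)) = Mul(2301, Pow(-939, -1)) = Mul(2301, Rational(-1, 939)) = Rational(-767, 313)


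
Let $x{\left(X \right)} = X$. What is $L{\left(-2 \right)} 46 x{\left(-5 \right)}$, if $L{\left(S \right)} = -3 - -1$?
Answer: $460$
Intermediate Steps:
$L{\left(S \right)} = -2$ ($L{\left(S \right)} = -3 + 1 = -2$)
$L{\left(-2 \right)} 46 x{\left(-5 \right)} = \left(-2\right) 46 \left(-5\right) = \left(-92\right) \left(-5\right) = 460$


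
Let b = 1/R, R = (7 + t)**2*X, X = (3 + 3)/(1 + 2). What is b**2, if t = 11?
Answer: 1/419904 ≈ 2.3815e-6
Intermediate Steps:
X = 2 (X = 6/3 = 6*(1/3) = 2)
R = 648 (R = (7 + 11)**2*2 = 18**2*2 = 324*2 = 648)
b = 1/648 ≈ 0.0015432
b**2 = (1/648)**2 = 1/419904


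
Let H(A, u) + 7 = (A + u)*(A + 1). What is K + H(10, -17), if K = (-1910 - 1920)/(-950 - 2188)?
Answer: -129881/1569 ≈ -82.779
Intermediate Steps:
K = 1915/1569 (K = -3830/(-3138) = -3830*(-1/3138) = 1915/1569 ≈ 1.2205)
H(A, u) = -7 + (1 + A)*(A + u) (H(A, u) = -7 + (A + u)*(A + 1) = -7 + (A + u)*(1 + A) = -7 + (1 + A)*(A + u))
K + H(10, -17) = 1915/1569 + (-7 + 10 - 17 + 10² + 10*(-17)) = 1915/1569 + (-7 + 10 - 17 + 100 - 170) = 1915/1569 - 84 = -129881/1569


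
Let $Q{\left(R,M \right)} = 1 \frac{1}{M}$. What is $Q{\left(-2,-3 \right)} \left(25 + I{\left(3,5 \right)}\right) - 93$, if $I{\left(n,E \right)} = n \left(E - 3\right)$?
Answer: $- \frac{310}{3} \approx -103.33$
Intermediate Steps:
$I{\left(n,E \right)} = n \left(-3 + E\right)$
$Q{\left(R,M \right)} = \frac{1}{M}$
$Q{\left(-2,-3 \right)} \left(25 + I{\left(3,5 \right)}\right) - 93 = \frac{25 + 3 \left(-3 + 5\right)}{-3} - 93 = - \frac{25 + 3 \cdot 2}{3} - 93 = - \frac{25 + 6}{3} - 93 = \left(- \frac{1}{3}\right) 31 - 93 = - \frac{31}{3} - 93 = - \frac{310}{3}$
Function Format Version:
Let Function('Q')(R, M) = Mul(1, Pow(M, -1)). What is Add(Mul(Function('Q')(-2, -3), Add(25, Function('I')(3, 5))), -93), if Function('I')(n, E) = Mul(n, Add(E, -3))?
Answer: Rational(-310, 3) ≈ -103.33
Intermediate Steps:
Function('I')(n, E) = Mul(n, Add(-3, E))
Function('Q')(R, M) = Pow(M, -1)
Add(Mul(Function('Q')(-2, -3), Add(25, Function('I')(3, 5))), -93) = Add(Mul(Pow(-3, -1), Add(25, Mul(3, Add(-3, 5)))), -93) = Add(Mul(Rational(-1, 3), Add(25, Mul(3, 2))), -93) = Add(Mul(Rational(-1, 3), Add(25, 6)), -93) = Add(Mul(Rational(-1, 3), 31), -93) = Add(Rational(-31, 3), -93) = Rational(-310, 3)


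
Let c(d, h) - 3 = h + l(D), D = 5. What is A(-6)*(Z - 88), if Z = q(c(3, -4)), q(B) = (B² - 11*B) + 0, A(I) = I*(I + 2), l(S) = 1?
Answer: -2112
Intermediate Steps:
A(I) = I*(2 + I)
c(d, h) = 4 + h (c(d, h) = 3 + (h + 1) = 3 + (1 + h) = 4 + h)
q(B) = B² - 11*B
Z = 0 (Z = (4 - 4)*(-11 + (4 - 4)) = 0*(-11 + 0) = 0*(-11) = 0)
A(-6)*(Z - 88) = (-6*(2 - 6))*(0 - 88) = -6*(-4)*(-88) = 24*(-88) = -2112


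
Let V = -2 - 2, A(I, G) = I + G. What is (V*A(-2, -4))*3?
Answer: 72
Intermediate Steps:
A(I, G) = G + I
V = -4
(V*A(-2, -4))*3 = -4*(-4 - 2)*3 = -4*(-6)*3 = 24*3 = 72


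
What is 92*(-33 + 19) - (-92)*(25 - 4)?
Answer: 644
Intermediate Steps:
92*(-33 + 19) - (-92)*(25 - 4) = 92*(-14) - (-92)*21 = -1288 - 1*(-1932) = -1288 + 1932 = 644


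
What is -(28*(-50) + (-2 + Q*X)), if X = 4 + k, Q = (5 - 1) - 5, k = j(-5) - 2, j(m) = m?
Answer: 1399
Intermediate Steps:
k = -7 (k = -5 - 2 = -7)
Q = -1 (Q = 4 - 5 = -1)
X = -3 (X = 4 - 7 = -3)
-(28*(-50) + (-2 + Q*X)) = -(28*(-50) + (-2 - 1*(-3))) = -(-1400 + (-2 + 3)) = -(-1400 + 1) = -1*(-1399) = 1399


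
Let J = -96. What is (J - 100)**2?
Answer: 38416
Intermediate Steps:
(J - 100)**2 = (-96 - 100)**2 = (-196)**2 = 38416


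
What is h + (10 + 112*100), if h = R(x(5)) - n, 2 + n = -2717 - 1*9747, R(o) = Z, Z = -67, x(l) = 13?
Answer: 23609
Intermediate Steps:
R(o) = -67
n = -12466 (n = -2 + (-2717 - 1*9747) = -2 + (-2717 - 9747) = -2 - 12464 = -12466)
h = 12399 (h = -67 - 1*(-12466) = -67 + 12466 = 12399)
h + (10 + 112*100) = 12399 + (10 + 112*100) = 12399 + (10 + 11200) = 12399 + 11210 = 23609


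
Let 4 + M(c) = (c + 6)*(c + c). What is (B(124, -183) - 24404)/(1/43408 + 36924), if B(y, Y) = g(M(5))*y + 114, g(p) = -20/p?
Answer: -55935982880/84948240629 ≈ -0.65847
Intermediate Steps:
M(c) = -4 + 2*c*(6 + c) (M(c) = -4 + (c + 6)*(c + c) = -4 + (6 + c)*(2*c) = -4 + 2*c*(6 + c))
g(p) = -20/p
B(y, Y) = 114 - 10*y/53 (B(y, Y) = (-20/(-4 + 2*5**2 + 12*5))*y + 114 = (-20/(-4 + 2*25 + 60))*y + 114 = (-20/(-4 + 50 + 60))*y + 114 = (-20/106)*y + 114 = (-20*1/106)*y + 114 = -10*y/53 + 114 = 114 - 10*y/53)
(B(124, -183) - 24404)/(1/43408 + 36924) = ((114 - 10/53*124) - 24404)/(1/43408 + 36924) = ((114 - 1240/53) - 24404)/(1/43408 + 36924) = (4802/53 - 24404)/(1602796993/43408) = -1288610/53*43408/1602796993 = -55935982880/84948240629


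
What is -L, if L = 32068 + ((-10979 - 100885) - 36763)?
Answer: 116559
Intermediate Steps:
L = -116559 (L = 32068 + (-111864 - 36763) = 32068 - 148627 = -116559)
-L = -1*(-116559) = 116559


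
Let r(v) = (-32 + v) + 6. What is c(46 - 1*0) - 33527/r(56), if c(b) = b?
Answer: -32147/30 ≈ -1071.6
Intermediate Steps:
r(v) = -26 + v
c(46 - 1*0) - 33527/r(56) = (46 - 1*0) - 33527/(-26 + 56) = (46 + 0) - 33527/30 = 46 - 33527*1/30 = 46 - 33527/30 = -32147/30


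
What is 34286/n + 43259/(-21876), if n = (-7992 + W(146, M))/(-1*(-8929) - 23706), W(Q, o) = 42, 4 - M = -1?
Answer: 615722505079/9661900 ≈ 63727.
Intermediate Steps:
M = 5 (M = 4 - 1*(-1) = 4 + 1 = 5)
n = 7950/14777 (n = (-7992 + 42)/(-1*(-8929) - 23706) = -7950/(8929 - 23706) = -7950/(-14777) = -7950*(-1/14777) = 7950/14777 ≈ 0.53800)
34286/n + 43259/(-21876) = 34286/(7950/14777) + 43259/(-21876) = 34286*(14777/7950) + 43259*(-1/21876) = 253322111/3975 - 43259/21876 = 615722505079/9661900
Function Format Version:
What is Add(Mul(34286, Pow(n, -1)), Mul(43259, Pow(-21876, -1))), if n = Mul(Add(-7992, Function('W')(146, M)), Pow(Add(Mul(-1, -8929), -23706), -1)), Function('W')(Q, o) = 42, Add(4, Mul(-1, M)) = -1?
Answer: Rational(615722505079, 9661900) ≈ 63727.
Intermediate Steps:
M = 5 (M = Add(4, Mul(-1, -1)) = Add(4, 1) = 5)
n = Rational(7950, 14777) (n = Mul(Add(-7992, 42), Pow(Add(Mul(-1, -8929), -23706), -1)) = Mul(-7950, Pow(Add(8929, -23706), -1)) = Mul(-7950, Pow(-14777, -1)) = Mul(-7950, Rational(-1, 14777)) = Rational(7950, 14777) ≈ 0.53800)
Add(Mul(34286, Pow(n, -1)), Mul(43259, Pow(-21876, -1))) = Add(Mul(34286, Pow(Rational(7950, 14777), -1)), Mul(43259, Pow(-21876, -1))) = Add(Mul(34286, Rational(14777, 7950)), Mul(43259, Rational(-1, 21876))) = Add(Rational(253322111, 3975), Rational(-43259, 21876)) = Rational(615722505079, 9661900)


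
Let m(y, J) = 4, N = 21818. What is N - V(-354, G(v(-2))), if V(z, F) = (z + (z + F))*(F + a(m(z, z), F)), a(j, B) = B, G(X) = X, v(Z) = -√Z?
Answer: 21822 - 1416*I*√2 ≈ 21822.0 - 2002.5*I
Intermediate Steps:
V(z, F) = 2*F*(F + 2*z) (V(z, F) = (z + (z + F))*(F + F) = (z + (F + z))*(2*F) = (F + 2*z)*(2*F) = 2*F*(F + 2*z))
N - V(-354, G(v(-2))) = 21818 - 2*(-√(-2))*(-√(-2) + 2*(-354)) = 21818 - 2*(-I*√2)*(-I*√2 - 708) = 21818 - 2*(-I*√2)*(-708 - I*√2) = 21818 - (-2)*I*√2*(-708 - I*√2) = 21818 + 2*I*√2*(-708 - I*√2)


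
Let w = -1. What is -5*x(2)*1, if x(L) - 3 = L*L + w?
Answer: -30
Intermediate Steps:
x(L) = 2 + L² (x(L) = 3 + (L*L - 1) = 3 + (L² - 1) = 3 + (-1 + L²) = 2 + L²)
-5*x(2)*1 = -5*(2 + 2²)*1 = -5*(2 + 4)*1 = -5*6*1 = -30*1 = -30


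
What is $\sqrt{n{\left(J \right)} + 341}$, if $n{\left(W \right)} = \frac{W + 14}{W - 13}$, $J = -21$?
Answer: $\frac{3 \sqrt{43826}}{34} \approx 18.472$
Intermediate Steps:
$n{\left(W \right)} = \frac{14 + W}{-13 + W}$
$\sqrt{n{\left(J \right)} + 341} = \sqrt{\frac{14 - 21}{-13 - 21} + 341} = \sqrt{\frac{1}{-34} \left(-7\right) + 341} = \sqrt{\left(- \frac{1}{34}\right) \left(-7\right) + 341} = \sqrt{\frac{7}{34} + 341} = \sqrt{\frac{11601}{34}} = \frac{3 \sqrt{43826}}{34}$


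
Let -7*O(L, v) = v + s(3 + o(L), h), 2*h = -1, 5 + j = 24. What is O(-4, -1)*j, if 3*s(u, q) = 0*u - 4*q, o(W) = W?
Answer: 19/21 ≈ 0.90476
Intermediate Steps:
j = 19 (j = -5 + 24 = 19)
h = -½ (h = (½)*(-1) = -½ ≈ -0.50000)
s(u, q) = -4*q/3 (s(u, q) = (0*u - 4*q)/3 = (0 - 4*q)/3 = (-4*q)/3 = -4*q/3)
O(L, v) = -2/21 - v/7 (O(L, v) = -(v - 4/3*(-½))/7 = -(v + ⅔)/7 = -(⅔ + v)/7 = -2/21 - v/7)
O(-4, -1)*j = (-2/21 - ⅐*(-1))*19 = (-2/21 + ⅐)*19 = (1/21)*19 = 19/21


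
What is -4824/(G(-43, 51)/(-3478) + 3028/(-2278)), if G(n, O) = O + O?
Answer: 9554998104/2690935 ≈ 3550.8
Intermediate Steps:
G(n, O) = 2*O
-4824/(G(-43, 51)/(-3478) + 3028/(-2278)) = -4824/((2*51)/(-3478) + 3028/(-2278)) = -4824/(102*(-1/3478) + 3028*(-1/2278)) = -4824/(-51/1739 - 1514/1139) = -4824/(-2690935/1980721) = -4824*(-1980721/2690935) = 9554998104/2690935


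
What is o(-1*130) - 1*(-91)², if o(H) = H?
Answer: -8411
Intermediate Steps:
o(-1*130) - 1*(-91)² = -1*130 - 1*(-91)² = -130 - 1*8281 = -130 - 8281 = -8411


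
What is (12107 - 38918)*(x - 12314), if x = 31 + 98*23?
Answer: 268887519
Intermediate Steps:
x = 2285 (x = 31 + 2254 = 2285)
(12107 - 38918)*(x - 12314) = (12107 - 38918)*(2285 - 12314) = -26811*(-10029) = 268887519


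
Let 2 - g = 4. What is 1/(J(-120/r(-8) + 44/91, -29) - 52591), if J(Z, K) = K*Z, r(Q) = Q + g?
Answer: -91/4818725 ≈ -1.8885e-5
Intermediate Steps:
g = -2 (g = 2 - 1*4 = 2 - 4 = -2)
r(Q) = -2 + Q (r(Q) = Q - 2 = -2 + Q)
1/(J(-120/r(-8) + 44/91, -29) - 52591) = 1/(-29*(-120/(-2 - 8) + 44/91) - 52591) = 1/(-29*(-120/(-10) + 44*(1/91)) - 52591) = 1/(-29*(-120*(-⅒) + 44/91) - 52591) = 1/(-29*(12 + 44/91) - 52591) = 1/(-29*1136/91 - 52591) = 1/(-32944/91 - 52591) = 1/(-4818725/91) = -91/4818725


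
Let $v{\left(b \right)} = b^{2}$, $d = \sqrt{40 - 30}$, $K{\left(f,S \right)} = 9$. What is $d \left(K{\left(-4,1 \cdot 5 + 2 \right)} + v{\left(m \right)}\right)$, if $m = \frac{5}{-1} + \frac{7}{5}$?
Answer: $\frac{549 \sqrt{10}}{25} \approx 69.444$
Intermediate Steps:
$d = \sqrt{10} \approx 3.1623$
$m = - \frac{18}{5}$ ($m = 5 \left(-1\right) + 7 \cdot \frac{1}{5} = -5 + \frac{7}{5} = - \frac{18}{5} \approx -3.6$)
$d \left(K{\left(-4,1 \cdot 5 + 2 \right)} + v{\left(m \right)}\right) = \sqrt{10} \left(9 + \left(- \frac{18}{5}\right)^{2}\right) = \sqrt{10} \left(9 + \frac{324}{25}\right) = \sqrt{10} \cdot \frac{549}{25} = \frac{549 \sqrt{10}}{25}$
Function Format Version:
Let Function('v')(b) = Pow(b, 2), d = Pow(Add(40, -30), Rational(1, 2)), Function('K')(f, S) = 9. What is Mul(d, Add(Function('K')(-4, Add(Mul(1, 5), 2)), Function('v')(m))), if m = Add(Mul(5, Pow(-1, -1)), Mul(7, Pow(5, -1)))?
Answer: Mul(Rational(549, 25), Pow(10, Rational(1, 2))) ≈ 69.444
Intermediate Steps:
d = Pow(10, Rational(1, 2)) ≈ 3.1623
m = Rational(-18, 5) (m = Add(Mul(5, -1), Mul(7, Rational(1, 5))) = Add(-5, Rational(7, 5)) = Rational(-18, 5) ≈ -3.6000)
Mul(d, Add(Function('K')(-4, Add(Mul(1, 5), 2)), Function('v')(m))) = Mul(Pow(10, Rational(1, 2)), Add(9, Pow(Rational(-18, 5), 2))) = Mul(Pow(10, Rational(1, 2)), Add(9, Rational(324, 25))) = Mul(Pow(10, Rational(1, 2)), Rational(549, 25)) = Mul(Rational(549, 25), Pow(10, Rational(1, 2)))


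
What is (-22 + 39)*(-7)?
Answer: -119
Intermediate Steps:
(-22 + 39)*(-7) = 17*(-7) = -119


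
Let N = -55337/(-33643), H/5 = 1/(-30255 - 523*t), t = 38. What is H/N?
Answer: -168215/2773988473 ≈ -6.0640e-5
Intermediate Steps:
H = -5/50129 (H = 5/(-30255 - 523*38) = 5/(-30255 - 19874) = 5/(-50129) = 5*(-1/50129) = -5/50129 ≈ -9.9743e-5)
N = 55337/33643 (N = -55337*(-1/33643) = 55337/33643 ≈ 1.6448)
H/N = -5/(50129*55337/33643) = -5/50129*33643/55337 = -168215/2773988473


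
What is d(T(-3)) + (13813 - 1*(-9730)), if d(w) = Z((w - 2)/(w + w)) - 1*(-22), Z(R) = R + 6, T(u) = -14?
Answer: 165001/7 ≈ 23572.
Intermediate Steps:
Z(R) = 6 + R
d(w) = 28 + (-2 + w)/(2*w) (d(w) = (6 + (w - 2)/(w + w)) - 1*(-22) = (6 + (-2 + w)/((2*w))) + 22 = (6 + (-2 + w)*(1/(2*w))) + 22 = (6 + (-2 + w)/(2*w)) + 22 = 28 + (-2 + w)/(2*w))
d(T(-3)) + (13813 - 1*(-9730)) = (57/2 - 1/(-14)) + (13813 - 1*(-9730)) = (57/2 - 1*(-1/14)) + (13813 + 9730) = (57/2 + 1/14) + 23543 = 200/7 + 23543 = 165001/7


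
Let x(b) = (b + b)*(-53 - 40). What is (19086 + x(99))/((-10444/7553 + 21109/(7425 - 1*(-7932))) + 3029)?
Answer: 795369744/3585072061 ≈ 0.22186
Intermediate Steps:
x(b) = -186*b (x(b) = (2*b)*(-93) = -186*b)
(19086 + x(99))/((-10444/7553 + 21109/(7425 - 1*(-7932))) + 3029) = (19086 - 186*99)/((-10444/7553 + 21109/(7425 - 1*(-7932))) + 3029) = (19086 - 18414)/((-10444*1/7553 + 21109/(7425 + 7932)) + 3029) = 672/((-1492/1079 + 21109/15357) + 3029) = 672/(-136033/16570203 + 3029) = 672/(50191008854/16570203) = 672*(16570203/50191008854) = 795369744/3585072061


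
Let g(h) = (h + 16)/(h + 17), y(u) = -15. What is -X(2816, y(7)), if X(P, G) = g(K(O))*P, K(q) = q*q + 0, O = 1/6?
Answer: -1624832/613 ≈ -2650.6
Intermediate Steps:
O = ⅙ ≈ 0.16667
K(q) = q² (K(q) = q² + 0 = q²)
g(h) = (16 + h)/(17 + h)
X(P, G) = 577*P/613 (X(P, G) = ((16 + (⅙)²)/(17 + (⅙)²))*P = ((16 + 1/36)/(17 + 1/36))*P = ((577/36)/(613/36))*P = ((36/613)*(577/36))*P = 577*P/613)
-X(2816, y(7)) = -577*2816/613 = -1*1624832/613 = -1624832/613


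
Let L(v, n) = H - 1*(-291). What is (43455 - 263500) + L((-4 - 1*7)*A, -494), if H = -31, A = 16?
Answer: -219785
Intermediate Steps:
L(v, n) = 260 (L(v, n) = -31 - 1*(-291) = -31 + 291 = 260)
(43455 - 263500) + L((-4 - 1*7)*A, -494) = (43455 - 263500) + 260 = -220045 + 260 = -219785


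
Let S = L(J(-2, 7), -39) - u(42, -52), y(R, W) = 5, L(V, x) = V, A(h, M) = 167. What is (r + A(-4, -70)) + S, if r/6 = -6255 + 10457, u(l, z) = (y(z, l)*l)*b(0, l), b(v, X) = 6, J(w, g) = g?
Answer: 24126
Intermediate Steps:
u(l, z) = 30*l (u(l, z) = (5*l)*6 = 30*l)
r = 25212 (r = 6*(-6255 + 10457) = 6*4202 = 25212)
S = -1253 (S = 7 - 30*42 = 7 - 1*1260 = 7 - 1260 = -1253)
(r + A(-4, -70)) + S = (25212 + 167) - 1253 = 25379 - 1253 = 24126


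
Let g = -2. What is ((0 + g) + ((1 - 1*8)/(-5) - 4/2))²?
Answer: 169/25 ≈ 6.7600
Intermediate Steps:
((0 + g) + ((1 - 1*8)/(-5) - 4/2))² = ((0 - 2) + ((1 - 1*8)/(-5) - 4/2))² = (-2 + ((1 - 8)*(-⅕) - 4*½))² = (-2 + (-7*(-⅕) - 2))² = (-2 + (7/5 - 2))² = (-2 - ⅗)² = (-13/5)² = 169/25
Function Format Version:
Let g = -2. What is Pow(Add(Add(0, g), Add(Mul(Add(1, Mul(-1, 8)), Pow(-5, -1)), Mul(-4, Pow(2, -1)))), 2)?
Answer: Rational(169, 25) ≈ 6.7600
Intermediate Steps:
Pow(Add(Add(0, g), Add(Mul(Add(1, Mul(-1, 8)), Pow(-5, -1)), Mul(-4, Pow(2, -1)))), 2) = Pow(Add(Add(0, -2), Add(Mul(Add(1, Mul(-1, 8)), Pow(-5, -1)), Mul(-4, Pow(2, -1)))), 2) = Pow(Add(-2, Add(Mul(Add(1, -8), Rational(-1, 5)), Mul(-4, Rational(1, 2)))), 2) = Pow(Add(-2, Add(Mul(-7, Rational(-1, 5)), -2)), 2) = Pow(Add(-2, Add(Rational(7, 5), -2)), 2) = Pow(Add(-2, Rational(-3, 5)), 2) = Pow(Rational(-13, 5), 2) = Rational(169, 25)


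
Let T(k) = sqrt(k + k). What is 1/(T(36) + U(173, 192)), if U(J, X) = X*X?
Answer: 512/18874367 - sqrt(2)/226492404 ≈ 2.7120e-5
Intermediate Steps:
U(J, X) = X**2
T(k) = sqrt(2)*sqrt(k) (T(k) = sqrt(2*k) = sqrt(2)*sqrt(k))
1/(T(36) + U(173, 192)) = 1/(sqrt(2)*sqrt(36) + 192**2) = 1/(sqrt(2)*6 + 36864) = 1/(6*sqrt(2) + 36864) = 1/(36864 + 6*sqrt(2))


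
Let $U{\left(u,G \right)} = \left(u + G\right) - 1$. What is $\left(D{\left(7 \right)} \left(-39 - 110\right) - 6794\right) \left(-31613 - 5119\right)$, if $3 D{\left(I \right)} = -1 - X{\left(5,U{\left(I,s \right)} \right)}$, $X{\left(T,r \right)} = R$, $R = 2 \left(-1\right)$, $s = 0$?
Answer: $251381564$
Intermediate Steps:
$U{\left(u,G \right)} = -1 + G + u$ ($U{\left(u,G \right)} = \left(G + u\right) - 1 = -1 + G + u$)
$R = -2$
$X{\left(T,r \right)} = -2$
$D{\left(I \right)} = \frac{1}{3}$ ($D{\left(I \right)} = \frac{-1 - -2}{3} = \frac{-1 + 2}{3} = \frac{1}{3} \cdot 1 = \frac{1}{3}$)
$\left(D{\left(7 \right)} \left(-39 - 110\right) - 6794\right) \left(-31613 - 5119\right) = \left(\frac{-39 - 110}{3} - 6794\right) \left(-31613 - 5119\right) = \left(\frac{1}{3} \left(-149\right) - 6794\right) \left(-36732\right) = \left(- \frac{149}{3} - 6794\right) \left(-36732\right) = \left(- \frac{20531}{3}\right) \left(-36732\right) = 251381564$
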